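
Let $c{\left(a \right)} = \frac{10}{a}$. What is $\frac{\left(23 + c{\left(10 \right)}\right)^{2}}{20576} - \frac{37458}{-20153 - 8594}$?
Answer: $\frac{24602940}{18484321} \approx 1.331$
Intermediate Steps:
$\frac{\left(23 + c{\left(10 \right)}\right)^{2}}{20576} - \frac{37458}{-20153 - 8594} = \frac{\left(23 + \frac{10}{10}\right)^{2}}{20576} - \frac{37458}{-20153 - 8594} = \left(23 + 10 \cdot \frac{1}{10}\right)^{2} \cdot \frac{1}{20576} - \frac{37458}{-28747} = \left(23 + 1\right)^{2} \cdot \frac{1}{20576} - - \frac{37458}{28747} = 24^{2} \cdot \frac{1}{20576} + \frac{37458}{28747} = 576 \cdot \frac{1}{20576} + \frac{37458}{28747} = \frac{18}{643} + \frac{37458}{28747} = \frac{24602940}{18484321}$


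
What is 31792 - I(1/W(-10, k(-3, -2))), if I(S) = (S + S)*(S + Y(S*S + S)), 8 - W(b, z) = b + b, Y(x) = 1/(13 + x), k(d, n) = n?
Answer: 127378812371/4006632 ≈ 31792.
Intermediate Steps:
W(b, z) = 8 - 2*b (W(b, z) = 8 - (b + b) = 8 - 2*b)
I(S) = 2*S*(S + 1/(13 + S + S²)) (I(S) = (S + S)*(S + 1/(13 + (S*S + S))) = (2*S)*(S + 1/(13 + (S² + S))) = (2*S)*(S + 1/(13 + (S + S²))) = (2*S)*(S + 1/(13 + S + S²)) = 2*S*(S + 1/(13 + S + S²)))
31792 - I(1/W(-10, k(-3, -2))) = 31792 - 2*(1 + (13 + (1 + 1/(8 - 2*(-10)))/(8 - 2*(-10)))/(8 - 2*(-10)))/((8 - 2*(-10))*(13 + (1 + 1/(8 - 2*(-10)))/(8 - 2*(-10)))) = 31792 - 2*(1 + (13 + (1 + 1/(8 + 20))/(8 + 20))/(8 + 20))/((8 + 20)*(13 + (1 + 1/(8 + 20))/(8 + 20))) = 31792 - 2*(1 + (13 + (1 + 1/28)/28)/28)/(28*(13 + (1 + 1/28)/28)) = 31792 - 2*(1 + (13 + (1/28)*(29/28))/28)/(28*(13 + (1/28)*(29/28))) = 31792 - 2*(1 + (13 + 29/784)/28)/(28*(13 + 29/784)) = 31792 - 2*(1 + (1/28)*(10221/784))/(28*10221/784) = 31792 - 2*784*(1 + 10221/21952)/(28*10221) = 31792 - 2*784*32173/(28*10221*21952) = 31792 - 1*32173/4006632 = 31792 - 32173/4006632 = 127378812371/4006632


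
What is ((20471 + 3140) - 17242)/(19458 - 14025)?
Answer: 2123/1811 ≈ 1.1723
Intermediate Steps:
((20471 + 3140) - 17242)/(19458 - 14025) = (23611 - 17242)/5433 = 6369*(1/5433) = 2123/1811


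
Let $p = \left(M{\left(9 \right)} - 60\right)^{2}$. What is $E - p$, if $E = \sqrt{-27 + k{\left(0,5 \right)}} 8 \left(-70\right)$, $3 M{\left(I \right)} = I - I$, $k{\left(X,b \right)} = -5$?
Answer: $-3600 - 2240 i \sqrt{2} \approx -3600.0 - 3167.8 i$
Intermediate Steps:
$M{\left(I \right)} = 0$ ($M{\left(I \right)} = \frac{I - I}{3} = \frac{1}{3} \cdot 0 = 0$)
$p = 3600$ ($p = \left(0 - 60\right)^{2} = \left(-60\right)^{2} = 3600$)
$E = - 2240 i \sqrt{2}$ ($E = \sqrt{-27 - 5} \cdot 8 \left(-70\right) = \sqrt{-32} \cdot 8 \left(-70\right) = 4 i \sqrt{2} \cdot 8 \left(-70\right) = 32 i \sqrt{2} \left(-70\right) = - 2240 i \sqrt{2} \approx - 3167.8 i$)
$E - p = - 2240 i \sqrt{2} - 3600 = -3600 - 2240 i \sqrt{2}$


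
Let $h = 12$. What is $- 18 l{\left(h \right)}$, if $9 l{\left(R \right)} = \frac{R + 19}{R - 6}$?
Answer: $- \frac{31}{3} \approx -10.333$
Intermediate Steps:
$l{\left(R \right)} = \frac{19 + R}{9 \left(-6 + R\right)}$ ($l{\left(R \right)} = \frac{\left(R + 19\right) \frac{1}{R - 6}}{9} = \frac{\left(19 + R\right) \frac{1}{-6 + R}}{9} = \frac{\frac{1}{-6 + R} \left(19 + R\right)}{9} = \frac{19 + R}{9 \left(-6 + R\right)}$)
$- 18 l{\left(h \right)} = - 18 \frac{19 + 12}{9 \left(-6 + 12\right)} = - 18 \cdot \frac{1}{9} \cdot \frac{1}{6} \cdot 31 = \left(-18\right) \frac{31}{54} = - \frac{31}{3}$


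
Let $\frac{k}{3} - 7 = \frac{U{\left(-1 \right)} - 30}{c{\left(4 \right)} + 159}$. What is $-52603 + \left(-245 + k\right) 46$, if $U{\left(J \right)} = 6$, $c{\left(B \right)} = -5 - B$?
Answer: $- \frac{1573227}{25} \approx -62929.0$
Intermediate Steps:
$k = \frac{513}{25}$ ($k = 21 + 3 \frac{6 - 30}{\left(-5 - 4\right) + 159} = 21 + 3 \left(- \frac{24}{\left(-5 - 4\right) + 159}\right) = 21 + 3 \left(- \frac{24}{-9 + 159}\right) = 21 + 3 \left(- \frac{24}{150}\right) = 21 + 3 \left(\left(-24\right) \frac{1}{150}\right) = 21 + 3 \left(- \frac{4}{25}\right) = 21 - \frac{12}{25} = \frac{513}{25} \approx 20.52$)
$-52603 + \left(-245 + k\right) 46 = -52603 + \left(-245 + \frac{513}{25}\right) 46 = -52603 - \frac{258152}{25} = - \frac{1573227}{25}$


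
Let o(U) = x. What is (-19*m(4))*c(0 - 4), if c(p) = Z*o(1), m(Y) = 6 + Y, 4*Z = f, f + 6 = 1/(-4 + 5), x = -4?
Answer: -950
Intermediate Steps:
o(U) = -4
f = -5 (f = -6 + 1/(-4 + 5) = -6 + 1/1 = -6 + 1 = -5)
Z = -5/4 (Z = (¼)*(-5) = -5/4 ≈ -1.2500)
c(p) = 5 (c(p) = -5/4*(-4) = 5)
(-19*m(4))*c(0 - 4) = -19*(6 + 4)*5 = -19*10*5 = -190*5 = -950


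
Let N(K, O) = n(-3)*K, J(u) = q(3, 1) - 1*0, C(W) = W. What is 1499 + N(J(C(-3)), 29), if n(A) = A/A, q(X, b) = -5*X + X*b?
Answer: 1487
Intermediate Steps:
n(A) = 1
J(u) = -12 (J(u) = 3*(-5 + 1) - 1*0 = 3*(-4) + 0 = -12 + 0 = -12)
N(K, O) = K (N(K, O) = 1*K = K)
1499 + N(J(C(-3)), 29) = 1499 - 12 = 1487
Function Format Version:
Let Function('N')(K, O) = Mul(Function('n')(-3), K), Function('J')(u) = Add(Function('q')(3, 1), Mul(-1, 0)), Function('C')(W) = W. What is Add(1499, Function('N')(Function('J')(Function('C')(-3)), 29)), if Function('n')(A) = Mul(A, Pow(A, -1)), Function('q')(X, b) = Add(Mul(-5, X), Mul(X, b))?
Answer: 1487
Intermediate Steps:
Function('n')(A) = 1
Function('J')(u) = -12 (Function('J')(u) = Add(Mul(3, Add(-5, 1)), Mul(-1, 0)) = Add(Mul(3, -4), 0) = Add(-12, 0) = -12)
Function('N')(K, O) = K (Function('N')(K, O) = Mul(1, K) = K)
Add(1499, Function('N')(Function('J')(Function('C')(-3)), 29)) = Add(1499, -12) = 1487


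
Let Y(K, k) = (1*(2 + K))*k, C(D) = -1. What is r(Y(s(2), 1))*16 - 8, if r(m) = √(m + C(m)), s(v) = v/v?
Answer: -8 + 16*√2 ≈ 14.627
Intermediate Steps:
s(v) = 1
Y(K, k) = k*(2 + K) (Y(K, k) = (2 + K)*k = k*(2 + K))
r(m) = √(-1 + m) (r(m) = √(m - 1) = √(-1 + m))
r(Y(s(2), 1))*16 - 8 = √(-1 + 1*(2 + 1))*16 - 8 = √(-1 + 1*3)*16 - 8 = √(-1 + 3)*16 - 8 = √2*16 - 8 = 16*√2 - 8 = -8 + 16*√2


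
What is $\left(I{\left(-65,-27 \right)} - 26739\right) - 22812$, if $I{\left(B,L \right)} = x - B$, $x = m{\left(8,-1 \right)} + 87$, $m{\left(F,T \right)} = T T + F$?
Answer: $-49390$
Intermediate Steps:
$m{\left(F,T \right)} = F + T^{2}$ ($m{\left(F,T \right)} = T^{2} + F = F + T^{2}$)
$x = 96$ ($x = \left(8 + \left(-1\right)^{2}\right) + 87 = \left(8 + 1\right) + 87 = 9 + 87 = 96$)
$I{\left(B,L \right)} = 96 - B$
$\left(I{\left(-65,-27 \right)} - 26739\right) - 22812 = \left(\left(96 - -65\right) - 26739\right) - 22812 = \left(\left(96 + 65\right) - 26739\right) - 22812 = \left(161 - 26739\right) - 22812 = -26578 - 22812 = -49390$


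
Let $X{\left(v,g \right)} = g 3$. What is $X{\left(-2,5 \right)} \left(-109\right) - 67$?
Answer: $-1702$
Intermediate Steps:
$X{\left(v,g \right)} = 3 g$
$X{\left(-2,5 \right)} \left(-109\right) - 67 = 3 \cdot 5 \left(-109\right) - 67 = 15 \left(-109\right) - 67 = -1635 - 67 = -1702$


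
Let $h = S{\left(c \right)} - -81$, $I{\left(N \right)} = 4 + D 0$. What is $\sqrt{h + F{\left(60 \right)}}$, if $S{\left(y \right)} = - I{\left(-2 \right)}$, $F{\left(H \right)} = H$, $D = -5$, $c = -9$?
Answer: $\sqrt{137} \approx 11.705$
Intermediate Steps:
$I{\left(N \right)} = 4$ ($I{\left(N \right)} = 4 - 0 = 4 + 0 = 4$)
$S{\left(y \right)} = -4$ ($S{\left(y \right)} = \left(-1\right) 4 = -4$)
$h = 77$ ($h = -4 - -81 = -4 + 81 = 77$)
$\sqrt{h + F{\left(60 \right)}} = \sqrt{77 + 60} = \sqrt{137}$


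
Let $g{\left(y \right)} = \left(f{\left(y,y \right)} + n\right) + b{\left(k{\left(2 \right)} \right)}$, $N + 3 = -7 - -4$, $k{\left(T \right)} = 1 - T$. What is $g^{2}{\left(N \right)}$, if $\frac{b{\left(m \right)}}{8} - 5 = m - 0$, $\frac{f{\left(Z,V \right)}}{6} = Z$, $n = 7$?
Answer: $9$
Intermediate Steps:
$f{\left(Z,V \right)} = 6 Z$
$b{\left(m \right)} = 40 + 8 m$ ($b{\left(m \right)} = 40 + 8 \left(m - 0\right) = 40 + 8 \left(m + 0\right) = 40 + 8 m$)
$N = -6$ ($N = -3 - 3 = -6$)
$g{\left(y \right)} = 39 + 6 y$ ($g{\left(y \right)} = \left(6 y + 7\right) + \left(40 + 8 \left(1 - 2\right)\right) = \left(7 + 6 y\right) + \left(40 + 8 \left(1 - 2\right)\right) = \left(7 + 6 y\right) + \left(40 + 8 \left(-1\right)\right) = \left(7 + 6 y\right) + \left(40 - 8\right) = \left(7 + 6 y\right) + 32 = 39 + 6 y$)
$g^{2}{\left(N \right)} = \left(39 + 6 \left(-6\right)\right)^{2} = \left(39 - 36\right)^{2} = 3^{2} = 9$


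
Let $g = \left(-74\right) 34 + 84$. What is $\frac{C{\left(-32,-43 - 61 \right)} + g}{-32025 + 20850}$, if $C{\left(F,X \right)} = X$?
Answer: $\frac{2536}{11175} \approx 0.22694$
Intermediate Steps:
$g = -2432$ ($g = -2516 + 84 = -2432$)
$\frac{C{\left(-32,-43 - 61 \right)} + g}{-32025 + 20850} = \frac{\left(-43 - 61\right) - 2432}{-32025 + 20850} = \frac{-104 - 2432}{-11175} = \left(-2536\right) \left(- \frac{1}{11175}\right) = \frac{2536}{11175}$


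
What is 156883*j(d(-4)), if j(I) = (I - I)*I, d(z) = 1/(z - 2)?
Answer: 0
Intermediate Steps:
d(z) = 1/(-2 + z)
j(I) = 0 (j(I) = 0*I = 0)
156883*j(d(-4)) = 156883*0 = 0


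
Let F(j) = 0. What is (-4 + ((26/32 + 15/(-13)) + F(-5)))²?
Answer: 815409/43264 ≈ 18.847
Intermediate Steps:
(-4 + ((26/32 + 15/(-13)) + F(-5)))² = (-4 + ((26/32 + 15/(-13)) + 0))² = (-4 + ((26*(1/32) + 15*(-1/13)) + 0))² = (-4 + ((13/16 - 15/13) + 0))² = (-4 + (-71/208 + 0))² = (-4 - 71/208)² = (-903/208)² = 815409/43264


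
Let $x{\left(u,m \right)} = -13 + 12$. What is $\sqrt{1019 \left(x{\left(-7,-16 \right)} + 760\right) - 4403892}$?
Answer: $i \sqrt{3630471} \approx 1905.4 i$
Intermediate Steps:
$x{\left(u,m \right)} = -1$
$\sqrt{1019 \left(x{\left(-7,-16 \right)} + 760\right) - 4403892} = \sqrt{1019 \left(-1 + 760\right) - 4403892} = \sqrt{1019 \cdot 759 - 4403892} = \sqrt{773421 - 4403892} = \sqrt{-3630471} = i \sqrt{3630471}$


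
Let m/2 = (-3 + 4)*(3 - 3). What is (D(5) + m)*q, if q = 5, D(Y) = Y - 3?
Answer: 10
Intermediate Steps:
D(Y) = -3 + Y
m = 0 (m = 2*((-3 + 4)*(3 - 3)) = 2*(1*0) = 2*0 = 0)
(D(5) + m)*q = ((-3 + 5) + 0)*5 = (2 + 0)*5 = 2*5 = 10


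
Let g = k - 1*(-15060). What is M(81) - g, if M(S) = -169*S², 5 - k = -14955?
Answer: -1138829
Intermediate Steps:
k = 14960 (k = 5 - 1*(-14955) = 5 + 14955 = 14960)
g = 30020 (g = 14960 - 1*(-15060) = 14960 + 15060 = 30020)
M(81) - g = -169*81² - 1*30020 = -169*6561 - 30020 = -1108809 - 30020 = -1138829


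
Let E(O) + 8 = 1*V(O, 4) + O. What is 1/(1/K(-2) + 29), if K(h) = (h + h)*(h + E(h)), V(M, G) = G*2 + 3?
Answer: 4/117 ≈ 0.034188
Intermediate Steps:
V(M, G) = 3 + 2*G (V(M, G) = 2*G + 3 = 3 + 2*G)
E(O) = 3 + O (E(O) = -8 + (1*(3 + 2*4) + O) = -8 + (1*(3 + 8) + O) = -8 + (1*11 + O) = -8 + (11 + O) = 3 + O)
K(h) = 2*h*(3 + 2*h) (K(h) = (h + h)*(h + (3 + h)) = (2*h)*(3 + 2*h) = 2*h*(3 + 2*h))
1/(1/K(-2) + 29) = 1/(1/(2*(-2)*(3 + 2*(-2))) + 29) = 1/(1/(2*(-2)*(3 - 4)) + 29) = 1/(1/(2*(-2)*(-1)) + 29) = 1/(1/4 + 29) = 1/(¼ + 29) = 1/(117/4) = 4/117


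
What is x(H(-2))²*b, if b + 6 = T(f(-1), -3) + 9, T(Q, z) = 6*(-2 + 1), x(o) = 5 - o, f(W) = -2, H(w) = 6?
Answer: -3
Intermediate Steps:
T(Q, z) = -6 (T(Q, z) = 6*(-1) = -6)
b = -3 (b = -6 + (-6 + 9) = -6 + 3 = -3)
x(H(-2))²*b = (5 - 1*6)²*(-3) = (5 - 6)²*(-3) = (-1)²*(-3) = 1*(-3) = -3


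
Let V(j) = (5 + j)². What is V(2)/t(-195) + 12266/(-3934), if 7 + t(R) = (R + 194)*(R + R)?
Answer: -2252556/753361 ≈ -2.9900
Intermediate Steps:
t(R) = -7 + 2*R*(194 + R) (t(R) = -7 + (R + 194)*(R + R) = -7 + (194 + R)*(2*R) = -7 + 2*R*(194 + R))
V(2)/t(-195) + 12266/(-3934) = (5 + 2)²/(-7 + 2*(-195)² + 388*(-195)) + 12266/(-3934) = 7²/(-7 + 2*38025 - 75660) + 12266*(-1/3934) = 49/(-7 + 76050 - 75660) - 6133/1967 = 49/383 - 6133/1967 = -2252556/753361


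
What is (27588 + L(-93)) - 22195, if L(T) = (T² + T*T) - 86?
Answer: 22605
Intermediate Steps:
L(T) = -86 + 2*T² (L(T) = (T² + T²) - 86 = 2*T² - 86 = -86 + 2*T²)
(27588 + L(-93)) - 22195 = (27588 + (-86 + 2*(-93)²)) - 22195 = (27588 + (-86 + 2*8649)) - 22195 = (27588 + (-86 + 17298)) - 22195 = (27588 + 17212) - 22195 = 44800 - 22195 = 22605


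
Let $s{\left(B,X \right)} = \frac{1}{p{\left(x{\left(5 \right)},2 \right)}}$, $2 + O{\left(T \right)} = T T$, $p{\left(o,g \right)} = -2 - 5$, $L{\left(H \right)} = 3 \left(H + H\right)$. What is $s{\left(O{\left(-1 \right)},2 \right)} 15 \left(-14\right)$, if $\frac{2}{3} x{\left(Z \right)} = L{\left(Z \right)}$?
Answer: $30$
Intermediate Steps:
$L{\left(H \right)} = 6 H$ ($L{\left(H \right)} = 3 \cdot 2 H = 6 H$)
$x{\left(Z \right)} = 9 Z$ ($x{\left(Z \right)} = \frac{3 \cdot 6 Z}{2} = 9 Z$)
$p{\left(o,g \right)} = -7$ ($p{\left(o,g \right)} = -2 - 5 = -7$)
$O{\left(T \right)} = -2 + T^{2}$ ($O{\left(T \right)} = -2 + T T = -2 + T^{2}$)
$s{\left(B,X \right)} = - \frac{1}{7}$ ($s{\left(B,X \right)} = \frac{1}{-7} = - \frac{1}{7}$)
$s{\left(O{\left(-1 \right)},2 \right)} 15 \left(-14\right) = \left(- \frac{1}{7}\right) 15 \left(-14\right) = \left(- \frac{15}{7}\right) \left(-14\right) = 30$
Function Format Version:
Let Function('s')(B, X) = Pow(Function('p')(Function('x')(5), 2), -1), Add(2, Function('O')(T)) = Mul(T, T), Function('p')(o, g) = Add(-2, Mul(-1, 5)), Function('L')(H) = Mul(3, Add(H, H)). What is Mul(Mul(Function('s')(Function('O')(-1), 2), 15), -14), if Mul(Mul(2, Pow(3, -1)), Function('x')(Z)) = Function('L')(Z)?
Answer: 30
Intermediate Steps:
Function('L')(H) = Mul(6, H) (Function('L')(H) = Mul(3, Mul(2, H)) = Mul(6, H))
Function('x')(Z) = Mul(9, Z) (Function('x')(Z) = Mul(Rational(3, 2), Mul(6, Z)) = Mul(9, Z))
Function('p')(o, g) = -7 (Function('p')(o, g) = Add(-2, -5) = -7)
Function('O')(T) = Add(-2, Pow(T, 2)) (Function('O')(T) = Add(-2, Mul(T, T)) = Add(-2, Pow(T, 2)))
Function('s')(B, X) = Rational(-1, 7) (Function('s')(B, X) = Pow(-7, -1) = Rational(-1, 7))
Mul(Mul(Function('s')(Function('O')(-1), 2), 15), -14) = Mul(Mul(Rational(-1, 7), 15), -14) = Mul(Rational(-15, 7), -14) = 30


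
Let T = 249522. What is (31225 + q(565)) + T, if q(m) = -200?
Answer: 280547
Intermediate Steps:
(31225 + q(565)) + T = (31225 - 200) + 249522 = 31025 + 249522 = 280547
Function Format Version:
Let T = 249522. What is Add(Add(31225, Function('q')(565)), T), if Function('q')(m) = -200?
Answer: 280547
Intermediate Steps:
Add(Add(31225, Function('q')(565)), T) = Add(Add(31225, -200), 249522) = Add(31025, 249522) = 280547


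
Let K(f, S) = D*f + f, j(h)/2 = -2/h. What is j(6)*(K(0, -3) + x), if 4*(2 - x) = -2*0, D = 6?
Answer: -4/3 ≈ -1.3333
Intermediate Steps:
j(h) = -4/h (j(h) = 2*(-2/h) = -4/h)
K(f, S) = 7*f (K(f, S) = 6*f + f = 7*f)
x = 2 (x = 2 - (-1)*0/2 = 2 - 1/4*0 = 2 + 0 = 2)
j(6)*(K(0, -3) + x) = (-4/6)*(7*0 + 2) = (-4*1/6)*(0 + 2) = -2/3*2 = -4/3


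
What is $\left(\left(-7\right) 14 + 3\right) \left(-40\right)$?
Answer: $3800$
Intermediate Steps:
$\left(\left(-7\right) 14 + 3\right) \left(-40\right) = \left(-98 + 3\right) \left(-40\right) = \left(-95\right) \left(-40\right) = 3800$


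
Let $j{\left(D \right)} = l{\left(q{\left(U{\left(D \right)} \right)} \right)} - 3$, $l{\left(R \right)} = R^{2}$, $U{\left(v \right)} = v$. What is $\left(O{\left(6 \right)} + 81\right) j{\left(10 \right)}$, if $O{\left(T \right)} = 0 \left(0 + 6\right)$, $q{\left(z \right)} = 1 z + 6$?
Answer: $20493$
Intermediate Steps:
$q{\left(z \right)} = 6 + z$ ($q{\left(z \right)} = z + 6 = 6 + z$)
$O{\left(T \right)} = 0$ ($O{\left(T \right)} = 0 \cdot 6 = 0$)
$j{\left(D \right)} = -3 + \left(6 + D\right)^{2}$ ($j{\left(D \right)} = \left(6 + D\right)^{2} - 3 = -3 + \left(6 + D\right)^{2}$)
$\left(O{\left(6 \right)} + 81\right) j{\left(10 \right)} = \left(0 + 81\right) \left(-3 + \left(6 + 10\right)^{2}\right) = 81 \left(-3 + 16^{2}\right) = 81 \left(-3 + 256\right) = 81 \cdot 253 = 20493$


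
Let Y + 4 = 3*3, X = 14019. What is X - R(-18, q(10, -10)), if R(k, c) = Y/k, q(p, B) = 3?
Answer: 252347/18 ≈ 14019.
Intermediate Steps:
Y = 5 (Y = -4 + 3*3 = -4 + 9 = 5)
R(k, c) = 5/k
X - R(-18, q(10, -10)) = 14019 - 5/(-18) = 14019 - 5*(-1)/18 = 14019 - 1*(-5/18) = 14019 + 5/18 = 252347/18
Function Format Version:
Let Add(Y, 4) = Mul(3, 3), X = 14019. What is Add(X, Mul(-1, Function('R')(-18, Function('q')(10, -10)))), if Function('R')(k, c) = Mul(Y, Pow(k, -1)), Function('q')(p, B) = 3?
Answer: Rational(252347, 18) ≈ 14019.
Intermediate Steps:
Y = 5 (Y = Add(-4, Mul(3, 3)) = Add(-4, 9) = 5)
Function('R')(k, c) = Mul(5, Pow(k, -1))
Add(X, Mul(-1, Function('R')(-18, Function('q')(10, -10)))) = Add(14019, Mul(-1, Mul(5, Pow(-18, -1)))) = Add(14019, Mul(-1, Mul(5, Rational(-1, 18)))) = Add(14019, Mul(-1, Rational(-5, 18))) = Add(14019, Rational(5, 18)) = Rational(252347, 18)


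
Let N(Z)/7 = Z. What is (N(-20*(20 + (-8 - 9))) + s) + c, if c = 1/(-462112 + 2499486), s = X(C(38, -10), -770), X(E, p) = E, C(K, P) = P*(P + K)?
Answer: -1426161799/2037374 ≈ -700.00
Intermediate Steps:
C(K, P) = P*(K + P)
N(Z) = 7*Z
s = -280 (s = -10*(38 - 10) = -10*28 = -280)
c = 1/2037374 ≈ 4.9083e-7
(N(-20*(20 + (-8 - 9))) + s) + c = (7*(-20*(20 + (-8 - 9))) - 280) + 1/2037374 = (7*(-20*(20 - 17)) - 280) + 1/2037374 = (7*(-20*3) - 280) + 1/2037374 = (7*(-60) - 280) + 1/2037374 = (-420 - 280) + 1/2037374 = -700 + 1/2037374 = -1426161799/2037374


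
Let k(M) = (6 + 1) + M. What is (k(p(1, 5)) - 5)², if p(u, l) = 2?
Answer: 16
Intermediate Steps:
k(M) = 7 + M
(k(p(1, 5)) - 5)² = ((7 + 2) - 5)² = (9 - 5)² = 4² = 16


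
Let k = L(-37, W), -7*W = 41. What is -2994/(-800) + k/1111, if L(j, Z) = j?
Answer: 1648367/444400 ≈ 3.7092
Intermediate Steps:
W = -41/7 (W = -⅐*41 = -41/7 ≈ -5.8571)
k = -37
-2994/(-800) + k/1111 = -2994/(-800) - 37/1111 = -2994*(-1/800) - 37*1/1111 = 1497/400 - 37/1111 = 1648367/444400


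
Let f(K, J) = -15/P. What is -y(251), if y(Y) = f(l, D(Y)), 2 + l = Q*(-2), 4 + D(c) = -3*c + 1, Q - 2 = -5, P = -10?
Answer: -3/2 ≈ -1.5000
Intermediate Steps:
Q = -3 (Q = 2 - 5 = -3)
D(c) = -3 - 3*c (D(c) = -4 + (-3*c + 1) = -4 + (1 - 3*c) = -3 - 3*c)
l = 4 (l = -2 - 3*(-2) = -2 + 6 = 4)
f(K, J) = 3/2 (f(K, J) = -15/(-10) = -15*(-⅒) = 3/2)
y(Y) = 3/2
-y(251) = -1*3/2 = -3/2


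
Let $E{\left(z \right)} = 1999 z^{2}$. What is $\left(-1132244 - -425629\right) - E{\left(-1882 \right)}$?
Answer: $-7081012691$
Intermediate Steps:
$\left(-1132244 - -425629\right) - E{\left(-1882 \right)} = \left(-1132244 - -425629\right) - 1999 \left(-1882\right)^{2} = \left(-1132244 + 425629\right) - 1999 \cdot 3541924 = -706615 - 7080306076 = -7081012691$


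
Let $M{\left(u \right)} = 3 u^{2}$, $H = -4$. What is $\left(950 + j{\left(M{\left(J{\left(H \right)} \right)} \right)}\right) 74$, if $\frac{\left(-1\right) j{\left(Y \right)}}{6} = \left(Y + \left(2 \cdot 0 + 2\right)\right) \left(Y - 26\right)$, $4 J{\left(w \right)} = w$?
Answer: $121360$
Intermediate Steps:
$J{\left(w \right)} = \frac{w}{4}$
$j{\left(Y \right)} = - 6 \left(-26 + Y\right) \left(2 + Y\right)$ ($j{\left(Y \right)} = - 6 \left(Y + \left(2 \cdot 0 + 2\right)\right) \left(Y - 26\right) = - 6 \left(Y + \left(0 + 2\right)\right) \left(-26 + Y\right) = - 6 \left(Y + 2\right) \left(-26 + Y\right) = - 6 \left(2 + Y\right) \left(-26 + Y\right) = - 6 \left(-26 + Y\right) \left(2 + Y\right)$)
$\left(950 + j{\left(M{\left(J{\left(H \right)} \right)} \right)}\right) 74 = \left(950 + \left(312 - 6 \left(3 \left(\frac{1}{4} \left(-4\right)\right)^{2}\right)^{2} + 144 \cdot 3 \left(\frac{1}{4} \left(-4\right)\right)^{2}\right)\right) 74 = \left(950 + \left(312 - 6 \left(3 \left(-1\right)^{2}\right)^{2} + 144 \cdot 3 \left(-1\right)^{2}\right)\right) 74 = \left(950 + \left(312 - 6 \left(3 \cdot 1\right)^{2} + 144 \cdot 3 \cdot 1\right)\right) 74 = \left(950 + \left(312 - 6 \cdot 3^{2} + 144 \cdot 3\right)\right) 74 = \left(950 + \left(312 - 54 + 432\right)\right) 74 = \left(950 + 690\right) 74 = 1640 \cdot 74 = 121360$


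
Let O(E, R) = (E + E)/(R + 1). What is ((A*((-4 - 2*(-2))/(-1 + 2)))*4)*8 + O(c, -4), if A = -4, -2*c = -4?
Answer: -4/3 ≈ -1.3333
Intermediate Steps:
c = 2 (c = -½*(-4) = 2)
O(E, R) = 2*E/(1 + R) (O(E, R) = (2*E)/(1 + R) = 2*E/(1 + R))
((A*((-4 - 2*(-2))/(-1 + 2)))*4)*8 + O(c, -4) = (-4*(-4 - 2*(-2))/(-1 + 2)*4)*8 + 2*2/(1 - 4) = (-4*(-4 + 4)/1*4)*8 + 2*2/(-3) = (-0*4)*8 + 2*2*(-⅓) = (-4*0*4)*8 - 4/3 = (0*4)*8 - 4/3 = 0*8 - 4/3 = 0 - 4/3 = -4/3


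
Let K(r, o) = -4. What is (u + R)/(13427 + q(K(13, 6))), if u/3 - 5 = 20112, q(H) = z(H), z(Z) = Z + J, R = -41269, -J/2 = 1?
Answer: 19082/13421 ≈ 1.4218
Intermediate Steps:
J = -2 (J = -2*1 = -2)
z(Z) = -2 + Z (z(Z) = Z - 2 = -2 + Z)
q(H) = -2 + H
u = 60351 (u = 15 + 3*20112 = 15 + 60336 = 60351)
(u + R)/(13427 + q(K(13, 6))) = (60351 - 41269)/(13427 + (-2 - 4)) = 19082/(13427 - 6) = 19082/13421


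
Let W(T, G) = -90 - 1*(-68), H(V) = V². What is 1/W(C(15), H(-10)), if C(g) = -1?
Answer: -1/22 ≈ -0.045455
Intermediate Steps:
W(T, G) = -22 (W(T, G) = -90 + 68 = -22)
1/W(C(15), H(-10)) = 1/(-22) = -1/22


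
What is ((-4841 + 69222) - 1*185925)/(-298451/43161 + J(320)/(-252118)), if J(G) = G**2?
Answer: 661300545258456/39832277809 ≈ 16602.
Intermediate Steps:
((-4841 + 69222) - 1*185925)/(-298451/43161 + J(320)/(-252118)) = ((-4841 + 69222) - 1*185925)/(-298451/43161 + 320**2/(-252118)) = (64381 - 185925)/(-298451*1/43161 + 102400*(-1/252118)) = -121544/(-298451/43161 - 51200/126059) = -121544/(-39832277809/5440832499) = -121544*(-5440832499/39832277809) = 661300545258456/39832277809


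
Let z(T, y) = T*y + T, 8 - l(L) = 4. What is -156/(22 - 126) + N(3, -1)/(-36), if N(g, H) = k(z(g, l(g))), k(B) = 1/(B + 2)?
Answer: 917/612 ≈ 1.4984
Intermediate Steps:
l(L) = 4 (l(L) = 8 - 1*4 = 8 - 4 = 4)
z(T, y) = T + T*y
k(B) = 1/(2 + B)
N(g, H) = 1/(2 + 5*g) (N(g, H) = 1/(2 + g*(1 + 4)) = 1/(2 + g*5) = 1/(2 + 5*g))
-156/(22 - 126) + N(3, -1)/(-36) = -156/(22 - 126) + 1/((2 + 5*3)*(-36)) = -156/(-104) - 1/36/(2 + 15) = -156*(-1/104) - 1/36/17 = 3/2 + (1/17)*(-1/36) = 3/2 - 1/612 = 917/612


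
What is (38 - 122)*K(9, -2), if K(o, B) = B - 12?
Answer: 1176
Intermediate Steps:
K(o, B) = -12 + B
(38 - 122)*K(9, -2) = (38 - 122)*(-12 - 2) = -84*(-14) = 1176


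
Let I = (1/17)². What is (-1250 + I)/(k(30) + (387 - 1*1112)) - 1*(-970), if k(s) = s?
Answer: 195190599/200855 ≈ 971.80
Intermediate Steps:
I = 1/289 (I = (1/17)² = 1/289 ≈ 0.0034602)
(-1250 + I)/(k(30) + (387 - 1*1112)) - 1*(-970) = (-1250 + 1/289)/(30 + (387 - 1*1112)) - 1*(-970) = -361249/(289*(30 + (387 - 1112))) + 970 = -361249/(289*(30 - 725)) + 970 = -361249/289/(-695) + 970 = -361249/289*(-1/695) + 970 = 361249/200855 + 970 = 195190599/200855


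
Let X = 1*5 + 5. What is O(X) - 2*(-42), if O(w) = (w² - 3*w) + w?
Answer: 164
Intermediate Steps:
X = 10 (X = 5 + 5 = 10)
O(w) = w² - 2*w
O(X) - 2*(-42) = 10*(-2 + 10) - 2*(-42) = 10*8 + 84 = 80 + 84 = 164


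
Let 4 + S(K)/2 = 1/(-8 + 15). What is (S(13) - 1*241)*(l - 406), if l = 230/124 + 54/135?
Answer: 217905301/2170 ≈ 1.0042e+5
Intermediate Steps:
S(K) = -54/7 (S(K) = -8 + 2/(-8 + 15) = -8 + 2/7 = -54/7)
l = 699/310 (l = 230*(1/124) + 54*(1/135) = 115/62 + 2/5 = 699/310 ≈ 2.2548)
(S(13) - 1*241)*(l - 406) = (-54/7 - 1*241)*(699/310 - 406) = (-54/7 - 241)*(-125161/310) = -1741/7*(-125161/310) = 217905301/2170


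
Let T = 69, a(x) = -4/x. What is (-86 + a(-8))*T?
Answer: -11799/2 ≈ -5899.5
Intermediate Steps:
(-86 + a(-8))*T = (-86 - 4/(-8))*69 = (-86 - 4*(-⅛))*69 = (-86 + ½)*69 = -171/2*69 = -11799/2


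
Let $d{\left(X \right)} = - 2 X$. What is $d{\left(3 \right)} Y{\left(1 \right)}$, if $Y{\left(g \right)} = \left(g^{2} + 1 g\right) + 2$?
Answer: $-24$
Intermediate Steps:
$Y{\left(g \right)} = 2 + g + g^{2}$ ($Y{\left(g \right)} = \left(g^{2} + g\right) + 2 = \left(g + g^{2}\right) + 2 = 2 + g + g^{2}$)
$d{\left(3 \right)} Y{\left(1 \right)} = \left(-2\right) 3 \left(2 + 1 + 1^{2}\right) = - 6 \left(2 + 1 + 1\right) = \left(-6\right) 4 = -24$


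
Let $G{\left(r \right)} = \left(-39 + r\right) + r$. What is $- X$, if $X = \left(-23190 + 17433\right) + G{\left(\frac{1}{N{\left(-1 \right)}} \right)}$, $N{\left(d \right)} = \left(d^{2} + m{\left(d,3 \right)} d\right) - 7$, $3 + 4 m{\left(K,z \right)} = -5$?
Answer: $\frac{11593}{2} \approx 5796.5$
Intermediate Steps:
$m{\left(K,z \right)} = -2$ ($m{\left(K,z \right)} = - \frac{3}{4} + \frac{1}{4} \left(-5\right) = - \frac{3}{4} - \frac{5}{4} = -2$)
$N{\left(d \right)} = -7 + d^{2} - 2 d$ ($N{\left(d \right)} = \left(d^{2} - 2 d\right) - 7 = -7 + d^{2} - 2 d$)
$G{\left(r \right)} = -39 + 2 r$
$X = - \frac{11593}{2}$ ($X = \left(-23190 + 17433\right) - \left(39 - \frac{2}{-7 + \left(-1\right)^{2} - -2}\right) = -5757 - \left(39 - \frac{2}{-7 + 1 + 2}\right) = -5757 - \left(39 - \frac{2}{-4}\right) = -5757 + \left(-39 + 2 \left(- \frac{1}{4}\right)\right) = -5757 - \frac{79}{2} = - \frac{11593}{2} \approx -5796.5$)
$- X = \left(-1\right) \left(- \frac{11593}{2}\right) = \frac{11593}{2}$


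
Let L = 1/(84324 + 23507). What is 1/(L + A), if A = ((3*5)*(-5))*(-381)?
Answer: 107831/3081270826 ≈ 3.4996e-5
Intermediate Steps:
L = 1/107831 ≈ 9.2738e-6
A = 28575 (A = (15*(-5))*(-381) = -75*(-381) = 28575)
1/(L + A) = 1/(1/107831 + 28575) = 1/(3081270826/107831) = 107831/3081270826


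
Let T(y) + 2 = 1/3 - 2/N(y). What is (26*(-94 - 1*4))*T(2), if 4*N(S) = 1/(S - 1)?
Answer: 73892/3 ≈ 24631.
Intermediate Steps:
N(S) = 1/(4*(-1 + S)) (N(S) = 1/(4*(S - 1)) = 1/(4*(-1 + S)))
T(y) = 19/3 - 8*y (T(y) = -2 + (1/3 - (-8 + 8*y)) = -2 + (1*(⅓) - 2*(-4 + 4*y)) = -2 + (⅓ + (8 - 8*y)) = -2 + (25/3 - 8*y) = 19/3 - 8*y)
(26*(-94 - 1*4))*T(2) = (26*(-94 - 1*4))*(19/3 - 8*2) = (26*(-94 - 4))*(19/3 - 16) = (26*(-98))*(-29/3) = -2548*(-29/3) = 73892/3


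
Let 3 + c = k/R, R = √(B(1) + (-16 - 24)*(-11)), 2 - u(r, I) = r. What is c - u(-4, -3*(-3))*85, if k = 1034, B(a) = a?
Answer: -9739/21 ≈ -463.76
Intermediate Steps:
u(r, I) = 2 - r
R = 21 (R = √(1 + (-16 - 24)*(-11)) = √(1 - 40*(-11)) = √(1 + 440) = √441 = 21)
c = 971/21 (c = -3 + 1034/21 = 971/21 ≈ 46.238)
c - u(-4, -3*(-3))*85 = 971/21 - (2 - 1*(-4))*85 = 971/21 - (2 + 4)*85 = 971/21 - 6*85 = 971/21 - 1*510 = 971/21 - 510 = -9739/21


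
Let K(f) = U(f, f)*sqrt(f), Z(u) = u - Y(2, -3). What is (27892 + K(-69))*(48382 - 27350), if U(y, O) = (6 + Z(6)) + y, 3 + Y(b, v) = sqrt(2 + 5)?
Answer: 586624544 - 21032*I*sqrt(69)*(54 + sqrt(7)) ≈ 5.8663e+8 - 9.8963e+6*I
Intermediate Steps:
Y(b, v) = -3 + sqrt(7) (Y(b, v) = -3 + sqrt(2 + 5) = -3 + sqrt(7))
Z(u) = 3 + u - sqrt(7) (Z(u) = u - (-3 + sqrt(7)) = u + (3 - sqrt(7)) = 3 + u - sqrt(7))
U(y, O) = 15 + y - sqrt(7) (U(y, O) = (6 + (3 + 6 - sqrt(7))) + y = (6 + (9 - sqrt(7))) + y = (15 - sqrt(7)) + y = 15 + y - sqrt(7))
K(f) = sqrt(f)*(15 + f - sqrt(7)) (K(f) = (15 + f - sqrt(7))*sqrt(f) = sqrt(f)*(15 + f - sqrt(7)))
(27892 + K(-69))*(48382 - 27350) = (27892 + sqrt(-69)*(15 - 69 - sqrt(7)))*(48382 - 27350) = (27892 + (I*sqrt(69))*(-54 - sqrt(7)))*21032 = (27892 + I*sqrt(69)*(-54 - sqrt(7)))*21032 = 586624544 + 21032*I*sqrt(69)*(-54 - sqrt(7))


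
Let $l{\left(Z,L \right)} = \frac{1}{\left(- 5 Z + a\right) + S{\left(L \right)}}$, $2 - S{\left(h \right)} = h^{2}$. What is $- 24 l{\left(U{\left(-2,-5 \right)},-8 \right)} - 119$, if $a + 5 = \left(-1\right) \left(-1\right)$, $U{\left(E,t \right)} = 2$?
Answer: $- \frac{2255}{19} \approx -118.68$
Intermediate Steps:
$S{\left(h \right)} = 2 - h^{2}$
$a = -4$ ($a = -5 - -1 = -5 + 1 = -4$)
$l{\left(Z,L \right)} = \frac{1}{-2 - L^{2} - 5 Z}$ ($l{\left(Z,L \right)} = \frac{1}{\left(- 5 Z - 4\right) - \left(-2 + L^{2}\right)} = \frac{1}{\left(-4 - 5 Z\right) - \left(-2 + L^{2}\right)} = \frac{1}{-2 - L^{2} - 5 Z}$)
$- 24 l{\left(U{\left(-2,-5 \right)},-8 \right)} - 119 = - 24 \left(- \frac{1}{2 + \left(-8\right)^{2} + 5 \cdot 2}\right) - 119 = - 24 \left(- \frac{1}{2 + 64 + 10}\right) - 119 = - 24 \left(- \frac{1}{76}\right) - 119 = - 24 \left(\left(-1\right) \frac{1}{76}\right) - 119 = \left(-24\right) \left(- \frac{1}{76}\right) - 119 = \frac{6}{19} - 119 = - \frac{2255}{19}$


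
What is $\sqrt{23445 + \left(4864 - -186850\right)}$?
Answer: $7 \sqrt{4391} \approx 463.85$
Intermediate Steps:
$\sqrt{23445 + \left(4864 - -186850\right)} = \sqrt{23445 + \left(4864 + 186850\right)} = \sqrt{23445 + 191714} = \sqrt{215159} = 7 \sqrt{4391}$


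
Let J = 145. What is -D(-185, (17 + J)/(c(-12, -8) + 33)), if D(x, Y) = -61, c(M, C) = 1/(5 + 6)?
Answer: 61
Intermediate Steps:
c(M, C) = 1/11
-D(-185, (17 + J)/(c(-12, -8) + 33)) = -1*(-61) = 61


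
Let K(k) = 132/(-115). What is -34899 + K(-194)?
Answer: -4013517/115 ≈ -34900.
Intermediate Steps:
K(k) = -132/115 (K(k) = 132*(-1/115) = -132/115)
-34899 + K(-194) = -34899 - 132/115 = -4013517/115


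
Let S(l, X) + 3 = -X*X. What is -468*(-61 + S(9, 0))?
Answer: 29952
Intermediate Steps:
S(l, X) = -3 - X² (S(l, X) = -3 - X*X = -3 - X²)
-468*(-61 + S(9, 0)) = -468*(-61 + (-3 - 1*0²)) = -468*(-61 + (-3 - 1*0)) = -468*(-61 + (-3 + 0)) = -468*(-61 - 3) = -468*(-64) = 29952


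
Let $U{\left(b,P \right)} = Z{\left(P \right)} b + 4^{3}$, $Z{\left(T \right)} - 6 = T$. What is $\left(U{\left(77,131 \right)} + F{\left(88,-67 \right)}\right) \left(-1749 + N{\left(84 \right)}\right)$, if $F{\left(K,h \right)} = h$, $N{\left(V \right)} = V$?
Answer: $-17559090$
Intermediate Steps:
$Z{\left(T \right)} = 6 + T$
$U{\left(b,P \right)} = 64 + b \left(6 + P\right)$ ($U{\left(b,P \right)} = \left(6 + P\right) b + 4^{3} = b \left(6 + P\right) + 64 = 64 + b \left(6 + P\right)$)
$\left(U{\left(77,131 \right)} + F{\left(88,-67 \right)}\right) \left(-1749 + N{\left(84 \right)}\right) = \left(\left(64 + 77 \left(6 + 131\right)\right) - 67\right) \left(-1749 + 84\right) = \left(\left(64 + 77 \cdot 137\right) - 67\right) \left(-1665\right) = \left(\left(64 + 10549\right) - 67\right) \left(-1665\right) = \left(10613 - 67\right) \left(-1665\right) = 10546 \left(-1665\right) = -17559090$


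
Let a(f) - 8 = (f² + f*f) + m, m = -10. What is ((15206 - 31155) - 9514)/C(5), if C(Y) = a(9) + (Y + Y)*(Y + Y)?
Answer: -25463/260 ≈ -97.935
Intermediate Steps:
a(f) = -2 + 2*f² (a(f) = 8 + ((f² + f*f) - 10) = 8 + ((f² + f²) - 10) = 8 + (2*f² - 10) = 8 + (-10 + 2*f²) = -2 + 2*f²)
C(Y) = 160 + 4*Y² (C(Y) = (-2 + 2*9²) + (Y + Y)*(Y + Y) = (-2 + 2*81) + (2*Y)*(2*Y) = (-2 + 162) + 4*Y² = 160 + 4*Y²)
((15206 - 31155) - 9514)/C(5) = ((15206 - 31155) - 9514)/(160 + 4*5²) = (-15949 - 9514)/(160 + 4*25) = -25463/(160 + 100) = -25463/260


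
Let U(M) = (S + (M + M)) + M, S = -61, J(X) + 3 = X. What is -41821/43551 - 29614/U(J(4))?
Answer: 643646848/1262979 ≈ 509.63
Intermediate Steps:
J(X) = -3 + X
U(M) = -61 + 3*M (U(M) = (-61 + (M + M)) + M = (-61 + 2*M) + M = -61 + 3*M)
-41821/43551 - 29614/U(J(4)) = -41821/43551 - 29614/(-61 + 3*(-3 + 4)) = -41821*1/43551 - 29614/(-61 + 3*1) = -41821/43551 - 29614/(-61 + 3) = -41821/43551 - 29614/(-58) = -41821/43551 - 29614*(-1/58) = -41821/43551 + 14807/29 = 643646848/1262979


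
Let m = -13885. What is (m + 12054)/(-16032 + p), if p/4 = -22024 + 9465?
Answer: 1831/66268 ≈ 0.027630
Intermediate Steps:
p = -50236 (p = 4*(-22024 + 9465) = 4*(-12559) = -50236)
(m + 12054)/(-16032 + p) = (-13885 + 12054)/(-16032 - 50236) = -1831/(-66268) = -1831*(-1/66268) = 1831/66268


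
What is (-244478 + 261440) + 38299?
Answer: 55261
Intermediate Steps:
(-244478 + 261440) + 38299 = 16962 + 38299 = 55261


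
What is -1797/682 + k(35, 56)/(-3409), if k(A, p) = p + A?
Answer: -884005/332134 ≈ -2.6616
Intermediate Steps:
k(A, p) = A + p
-1797/682 + k(35, 56)/(-3409) = -1797/682 + (35 + 56)/(-3409) = -1797*1/682 + 91*(-1/3409) = -1797/682 - 13/487 = -884005/332134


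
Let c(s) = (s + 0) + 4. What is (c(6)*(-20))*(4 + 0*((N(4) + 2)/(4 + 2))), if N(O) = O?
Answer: -800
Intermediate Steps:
c(s) = 4 + s (c(s) = s + 4 = 4 + s)
(c(6)*(-20))*(4 + 0*((N(4) + 2)/(4 + 2))) = ((4 + 6)*(-20))*(4 + 0*((4 + 2)/(4 + 2))) = (10*(-20))*(4 + 0*(6/6)) = -200*(4 + 0*(6*(⅙))) = -200*(4 + 0*1) = -200*(4 + 0) = -200*4 = -800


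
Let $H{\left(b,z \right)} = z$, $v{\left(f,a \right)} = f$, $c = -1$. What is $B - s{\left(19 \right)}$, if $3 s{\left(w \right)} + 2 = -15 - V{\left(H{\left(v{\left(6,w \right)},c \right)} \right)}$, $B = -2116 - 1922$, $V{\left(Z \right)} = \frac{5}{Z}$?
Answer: $-4034$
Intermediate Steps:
$B = -4038$
$s{\left(w \right)} = -4$ ($s{\left(w \right)} = - \frac{2}{3} + \frac{-15 - \frac{5}{-1}}{3} = - \frac{2}{3} + \frac{-15 - 5 \left(-1\right)}{3} = - \frac{2}{3} + \frac{-15 - -5}{3} = - \frac{2}{3} + \frac{-15 + 5}{3} = - \frac{2}{3} + \frac{1}{3} \left(-10\right) = - \frac{2}{3} - \frac{10}{3} = -4$)
$B - s{\left(19 \right)} = -4038 - -4 = -4038 + 4 = -4034$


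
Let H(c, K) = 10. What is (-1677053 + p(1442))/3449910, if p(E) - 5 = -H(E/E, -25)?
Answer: -838529/1724955 ≈ -0.48612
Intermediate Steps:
p(E) = -5 (p(E) = 5 - 1*10 = 5 - 10 = -5)
(-1677053 + p(1442))/3449910 = (-1677053 - 5)/3449910 = -1677058*1/3449910 = -838529/1724955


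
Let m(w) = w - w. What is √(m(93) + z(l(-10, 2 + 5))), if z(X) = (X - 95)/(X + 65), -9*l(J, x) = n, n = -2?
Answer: I*√500711/587 ≈ 1.2055*I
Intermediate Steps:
l(J, x) = 2/9 (l(J, x) = -⅑*(-2) = 2/9)
z(X) = (-95 + X)/(65 + X)
m(w) = 0
√(m(93) + z(l(-10, 2 + 5))) = √(0 + (-95 + 2/9)/(65 + 2/9)) = √(0 - 853/9/(587/9)) = √(0 + (9/587)*(-853/9)) = √(0 - 853/587) = √(-853/587) = I*√500711/587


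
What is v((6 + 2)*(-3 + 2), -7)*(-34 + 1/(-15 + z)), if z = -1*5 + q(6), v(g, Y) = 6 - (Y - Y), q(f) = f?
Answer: -1431/7 ≈ -204.43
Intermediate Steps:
v(g, Y) = 6 (v(g, Y) = 6 - 1*0 = 6 + 0 = 6)
z = 1 (z = -1*5 + 6 = -5 + 6 = 1)
v((6 + 2)*(-3 + 2), -7)*(-34 + 1/(-15 + z)) = 6*(-34 + 1/(-15 + 1)) = 6*(-34 + 1/(-14)) = 6*(-34 - 1/14) = 6*(-477/14) = -1431/7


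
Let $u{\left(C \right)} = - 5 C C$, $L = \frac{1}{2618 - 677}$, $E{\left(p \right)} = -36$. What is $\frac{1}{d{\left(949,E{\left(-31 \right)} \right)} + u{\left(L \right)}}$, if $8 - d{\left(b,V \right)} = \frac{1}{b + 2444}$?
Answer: $\frac{1420340337}{11362302202} \approx 0.125$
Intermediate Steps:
$L = \frac{1}{1941} \approx 0.0005152$
$d{\left(b,V \right)} = 8 - \frac{1}{2444 + b}$ ($d{\left(b,V \right)} = 8 - \frac{1}{b + 2444} = 8 - \frac{1}{2444 + b}$)
$u{\left(C \right)} = - 5 C^{2}$
$\frac{1}{d{\left(949,E{\left(-31 \right)} \right)} + u{\left(L \right)}} = \frac{1}{\frac{19551 + 8 \cdot 949}{2444 + 949} - \frac{5}{3767481}} = \frac{1}{\frac{19551 + 7592}{3393} - \frac{5}{3767481}} = \frac{1}{\frac{1}{3393} \cdot 27143 - \frac{5}{3767481}} = \frac{1}{\frac{27143}{3393} - \frac{5}{3767481}} = \frac{1}{\frac{11362302202}{1420340337}} = \frac{1420340337}{11362302202}$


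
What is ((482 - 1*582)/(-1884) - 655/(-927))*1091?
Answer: 120620960/145539 ≈ 828.79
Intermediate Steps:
((482 - 1*582)/(-1884) - 655/(-927))*1091 = ((482 - 582)*(-1/1884) - 655*(-1/927))*1091 = (-100*(-1/1884) + 655/927)*1091 = (25/471 + 655/927)*1091 = (110560/145539)*1091 = 120620960/145539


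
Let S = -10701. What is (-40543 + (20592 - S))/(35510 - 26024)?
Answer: -4625/4743 ≈ -0.97512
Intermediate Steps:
(-40543 + (20592 - S))/(35510 - 26024) = (-40543 + (20592 - 1*(-10701)))/(35510 - 26024) = (-40543 + (20592 + 10701))/9486 = (-40543 + 31293)*(1/9486) = -9250*1/9486 = -4625/4743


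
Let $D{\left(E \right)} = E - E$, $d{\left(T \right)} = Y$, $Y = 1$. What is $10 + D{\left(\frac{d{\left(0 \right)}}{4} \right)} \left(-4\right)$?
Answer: $10$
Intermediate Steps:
$d{\left(T \right)} = 1$
$D{\left(E \right)} = 0$
$10 + D{\left(\frac{d{\left(0 \right)}}{4} \right)} \left(-4\right) = 10 + 0 \left(-4\right) = 10 + 0 = 10$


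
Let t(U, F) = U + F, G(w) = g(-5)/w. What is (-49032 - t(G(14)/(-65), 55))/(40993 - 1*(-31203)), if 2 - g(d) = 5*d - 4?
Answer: -44669139/65698360 ≈ -0.67991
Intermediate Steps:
g(d) = 6 - 5*d (g(d) = 2 - (5*d - 4) = 2 - (-4 + 5*d) = 2 + (4 - 5*d) = 6 - 5*d)
G(w) = 31/w (G(w) = (6 - 5*(-5))/w = (6 + 25)/w = 31/w)
t(U, F) = F + U
(-49032 - t(G(14)/(-65), 55))/(40993 - 1*(-31203)) = (-49032 - (55 + (31/14)/(-65)))/(40993 - 1*(-31203)) = (-49032 - (55 + (31*(1/14))*(-1/65)))/(40993 + 31203) = (-49032 - (55 + (31/14)*(-1/65)))/72196 = (-49032 - (55 - 31/910))*(1/72196) = (-49032 - 1*50019/910)*(1/72196) = (-49032 - 50019/910)*(1/72196) = -44669139/910*1/72196 = -44669139/65698360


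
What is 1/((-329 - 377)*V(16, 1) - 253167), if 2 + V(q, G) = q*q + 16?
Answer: -1/443787 ≈ -2.2533e-6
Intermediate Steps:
V(q, G) = 14 + q**2 (V(q, G) = -2 + (q*q + 16) = -2 + (q**2 + 16) = -2 + (16 + q**2) = 14 + q**2)
1/((-329 - 377)*V(16, 1) - 253167) = 1/((-329 - 377)*(14 + 16**2) - 253167) = 1/(-706*(14 + 256) - 253167) = 1/(-706*270 - 253167) = 1/(-190620 - 253167) = 1/(-443787) = -1/443787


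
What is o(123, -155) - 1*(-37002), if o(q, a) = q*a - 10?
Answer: 17927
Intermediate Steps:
o(q, a) = -10 + a*q (o(q, a) = a*q - 10 = -10 + a*q)
o(123, -155) - 1*(-37002) = (-10 - 155*123) - 1*(-37002) = (-10 - 19065) + 37002 = -19075 + 37002 = 17927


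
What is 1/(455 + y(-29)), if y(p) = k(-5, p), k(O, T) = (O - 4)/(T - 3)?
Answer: 32/14569 ≈ 0.0021964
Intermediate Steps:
k(O, T) = (-4 + O)/(-3 + T)
y(p) = -9/(-3 + p) (y(p) = (-4 - 5)/(-3 + p) = -9/(-3 + p))
1/(455 + y(-29)) = 1/(455 - 9/(-3 - 29)) = 1/(455 - 9/(-32)) = 1/(455 - 9*(-1/32)) = 1/(455 + 9/32) = 1/(14569/32) = 32/14569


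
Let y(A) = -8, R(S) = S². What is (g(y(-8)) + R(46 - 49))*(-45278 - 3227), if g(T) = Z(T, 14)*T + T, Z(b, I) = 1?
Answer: 339535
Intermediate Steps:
g(T) = 2*T (g(T) = 1*T + T = T + T = 2*T)
(g(y(-8)) + R(46 - 49))*(-45278 - 3227) = (2*(-8) + (46 - 49)²)*(-45278 - 3227) = (-16 + (-3)²)*(-48505) = (-16 + 9)*(-48505) = -7*(-48505) = 339535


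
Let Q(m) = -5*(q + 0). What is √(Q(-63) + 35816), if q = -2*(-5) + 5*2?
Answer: 2*√8929 ≈ 188.99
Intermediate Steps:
q = 20 (q = 10 + 10 = 20)
Q(m) = -100 (Q(m) = -5*(20 + 0) = -5*20 = -100)
√(Q(-63) + 35816) = √(-100 + 35816) = √35716 = 2*√8929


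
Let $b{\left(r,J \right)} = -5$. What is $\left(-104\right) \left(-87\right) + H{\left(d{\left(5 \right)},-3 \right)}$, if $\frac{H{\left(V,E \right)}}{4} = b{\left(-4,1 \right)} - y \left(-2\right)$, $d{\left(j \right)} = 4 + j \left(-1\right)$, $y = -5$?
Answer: $8988$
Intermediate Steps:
$d{\left(j \right)} = 4 - j$
$H{\left(V,E \right)} = -60$ ($H{\left(V,E \right)} = 4 \left(-5 - \left(-5\right) \left(-2\right)\right) = 4 \left(-5 - 10\right) = 4 \left(-15\right) = -60$)
$\left(-104\right) \left(-87\right) + H{\left(d{\left(5 \right)},-3 \right)} = \left(-104\right) \left(-87\right) - 60 = 9048 - 60 = 8988$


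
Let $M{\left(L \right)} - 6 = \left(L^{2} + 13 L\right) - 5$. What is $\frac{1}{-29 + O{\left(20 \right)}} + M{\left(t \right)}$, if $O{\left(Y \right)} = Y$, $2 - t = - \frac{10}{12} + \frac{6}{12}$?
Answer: $\frac{110}{3} \approx 36.667$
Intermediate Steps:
$t = \frac{7}{3}$ ($t = 2 - \left(- \frac{10}{12} + \frac{6}{12}\right) = 2 - \left(\left(-10\right) \frac{1}{12} + 6 \cdot \frac{1}{12}\right) = 2 - \left(- \frac{5}{6} + \frac{1}{2}\right) = 2 - - \frac{1}{3} = 2 + \frac{1}{3} = \frac{7}{3} \approx 2.3333$)
$M{\left(L \right)} = 1 + L^{2} + 13 L$ ($M{\left(L \right)} = 6 - \left(5 - L^{2} - 13 L\right) = 6 + \left(-5 + L^{2} + 13 L\right) = 1 + L^{2} + 13 L$)
$\frac{1}{-29 + O{\left(20 \right)}} + M{\left(t \right)} = \frac{1}{-29 + 20} + \left(1 + \left(\frac{7}{3}\right)^{2} + 13 \cdot \frac{7}{3}\right) = \frac{1}{-9} + \left(1 + \frac{49}{9} + \frac{91}{3}\right) = - \frac{1}{9} + \frac{331}{9} = \frac{110}{3}$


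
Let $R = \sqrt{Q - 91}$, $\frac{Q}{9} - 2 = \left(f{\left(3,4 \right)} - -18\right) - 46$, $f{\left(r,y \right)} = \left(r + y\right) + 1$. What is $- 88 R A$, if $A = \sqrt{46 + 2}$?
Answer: $- 352 i \sqrt{759} \approx - 9697.6 i$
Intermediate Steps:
$f{\left(r,y \right)} = 1 + r + y$
$A = 4 \sqrt{3}$ ($A = \sqrt{48} = 4 \sqrt{3} \approx 6.9282$)
$Q = -162$ ($Q = 18 + 9 \left(\left(\left(1 + 3 + 4\right) - -18\right) - 46\right) = 18 + 9 \left(\left(8 + 18\right) - 46\right) = 18 + 9 \left(26 - 46\right) = 18 + 9 \left(-20\right) = 18 - 180 = -162$)
$R = i \sqrt{253}$ ($R = \sqrt{-162 - 91} = \sqrt{-253} = i \sqrt{253} \approx 15.906 i$)
$- 88 R A = - 88 i \sqrt{253} \cdot 4 \sqrt{3} = - 352 i \sqrt{759}$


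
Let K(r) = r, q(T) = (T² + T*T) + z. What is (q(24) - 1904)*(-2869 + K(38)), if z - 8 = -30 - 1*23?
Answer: 2256307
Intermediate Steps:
z = -45 (z = 8 + (-30 - 1*23) = 8 + (-30 - 23) = 8 - 53 = -45)
q(T) = -45 + 2*T² (q(T) = (T² + T*T) - 45 = (T² + T²) - 45 = 2*T² - 45 = -45 + 2*T²)
(q(24) - 1904)*(-2869 + K(38)) = ((-45 + 2*24²) - 1904)*(-2869 + 38) = ((-45 + 2*576) - 1904)*(-2831) = ((-45 + 1152) - 1904)*(-2831) = (1107 - 1904)*(-2831) = -797*(-2831) = 2256307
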